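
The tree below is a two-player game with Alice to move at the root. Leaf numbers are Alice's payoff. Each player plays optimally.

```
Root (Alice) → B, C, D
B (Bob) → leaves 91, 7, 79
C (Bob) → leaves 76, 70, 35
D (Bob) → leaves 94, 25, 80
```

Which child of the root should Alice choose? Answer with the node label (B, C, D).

B (Bob): min(91, 7, 79) = 7
C (Bob): min(76, 70, 35) = 35
D (Bob): min(94, 25, 80) = 25
Root (Alice): max(7, 35, 25) = 35
Alice picks the child with the highest value: C (value 35).

C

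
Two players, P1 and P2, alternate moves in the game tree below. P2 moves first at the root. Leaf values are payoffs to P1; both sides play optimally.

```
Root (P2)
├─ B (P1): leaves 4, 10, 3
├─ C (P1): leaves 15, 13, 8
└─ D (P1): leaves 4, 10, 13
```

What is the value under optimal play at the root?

B (P1): max(4, 10, 3) = 10
C (P1): max(15, 13, 8) = 15
D (P1): max(4, 10, 13) = 13
Root (P2): min(10, 15, 13) = 10

10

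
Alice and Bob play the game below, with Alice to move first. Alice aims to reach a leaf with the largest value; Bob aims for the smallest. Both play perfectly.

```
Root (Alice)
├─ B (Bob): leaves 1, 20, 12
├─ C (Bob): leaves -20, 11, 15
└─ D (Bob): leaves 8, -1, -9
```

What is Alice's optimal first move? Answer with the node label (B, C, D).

B (Bob): min(1, 20, 12) = 1
C (Bob): min(-20, 11, 15) = -20
D (Bob): min(8, -1, -9) = -9
Root (Alice): max(1, -20, -9) = 1
Alice picks the child with the highest value: B (value 1).

B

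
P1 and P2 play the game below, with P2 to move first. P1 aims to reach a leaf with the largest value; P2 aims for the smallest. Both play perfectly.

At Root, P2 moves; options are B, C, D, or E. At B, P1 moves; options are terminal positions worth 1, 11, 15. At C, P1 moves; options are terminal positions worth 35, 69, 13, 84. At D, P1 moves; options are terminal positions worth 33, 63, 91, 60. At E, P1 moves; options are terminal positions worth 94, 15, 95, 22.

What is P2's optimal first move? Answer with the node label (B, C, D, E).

B

B (P1): max(1, 11, 15) = 15
C (P1): max(35, 69, 13, 84) = 84
D (P1): max(33, 63, 91, 60) = 91
E (P1): max(94, 15, 95, 22) = 95
Root (P2): min(15, 84, 91, 95) = 15
P2 picks the child with the lowest value: B (value 15).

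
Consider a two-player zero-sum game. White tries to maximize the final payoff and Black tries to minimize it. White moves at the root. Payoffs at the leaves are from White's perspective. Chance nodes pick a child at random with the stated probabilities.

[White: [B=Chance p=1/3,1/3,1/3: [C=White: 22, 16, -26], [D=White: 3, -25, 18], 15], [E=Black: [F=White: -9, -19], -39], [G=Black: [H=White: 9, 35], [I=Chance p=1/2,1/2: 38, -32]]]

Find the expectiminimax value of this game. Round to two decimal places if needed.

18.33

C (White): max(22, 16, -26) = 22
D (White): max(3, -25, 18) = 18
B (Chance): 1/3·22 + 1/3·18 + 1/3·15 = 18.33
F (White): max(-9, -19) = -9
E (Black): min(-9, -39) = -39
H (White): max(9, 35) = 35
I (Chance): 1/2·38 + 1/2·-32 = 3
G (Black): min(35, 3) = 3
Root (White): max(18.33, -39, 3) = 18.33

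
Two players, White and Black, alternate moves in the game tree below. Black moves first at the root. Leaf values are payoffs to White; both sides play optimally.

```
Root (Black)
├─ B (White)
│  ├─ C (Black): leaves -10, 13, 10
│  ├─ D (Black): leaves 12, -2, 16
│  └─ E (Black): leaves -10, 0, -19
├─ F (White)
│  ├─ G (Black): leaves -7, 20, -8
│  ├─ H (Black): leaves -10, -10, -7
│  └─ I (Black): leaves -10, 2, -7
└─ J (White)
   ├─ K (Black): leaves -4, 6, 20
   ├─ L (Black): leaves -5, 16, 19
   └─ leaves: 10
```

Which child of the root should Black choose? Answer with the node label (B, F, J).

F

C (Black): min(-10, 13, 10) = -10
D (Black): min(12, -2, 16) = -2
E (Black): min(-10, 0, -19) = -19
B (White): max(-10, -2, -19) = -2
G (Black): min(-7, 20, -8) = -8
H (Black): min(-10, -10, -7) = -10
I (Black): min(-10, 2, -7) = -10
F (White): max(-8, -10, -10) = -8
K (Black): min(-4, 6, 20) = -4
L (Black): min(-5, 16, 19) = -5
J (White): max(-4, -5, 10) = 10
Root (Black): min(-2, -8, 10) = -8
Black picks the child with the lowest value: F (value -8).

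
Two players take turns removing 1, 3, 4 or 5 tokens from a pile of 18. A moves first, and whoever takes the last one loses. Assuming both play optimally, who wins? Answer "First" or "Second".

Mark each pile size as W (mover wins) or L (mover loses):
i:   0  1  2  3  4  5  6  7  8  9 10 11 12 13 14 15 16 17 18
     W  L  W  L  W  W  W  W  W  L  W  L  W  W  W  W  W  L  W
Position 18 is W, so the first player wins.

First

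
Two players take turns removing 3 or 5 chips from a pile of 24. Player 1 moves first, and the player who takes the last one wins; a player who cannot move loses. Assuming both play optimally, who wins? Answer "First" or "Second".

i:   0  1  2  3  4  5  6  7  8  9 10 11 12 13 14 15 16 17 18 19 20 21 22 23 24
     L  L  L  W  W  W  W  W  L  L  L  W  W  W  W  W  L  L  L  W  W  W  W  W  L
Position 24 is L, so the second player wins.

Second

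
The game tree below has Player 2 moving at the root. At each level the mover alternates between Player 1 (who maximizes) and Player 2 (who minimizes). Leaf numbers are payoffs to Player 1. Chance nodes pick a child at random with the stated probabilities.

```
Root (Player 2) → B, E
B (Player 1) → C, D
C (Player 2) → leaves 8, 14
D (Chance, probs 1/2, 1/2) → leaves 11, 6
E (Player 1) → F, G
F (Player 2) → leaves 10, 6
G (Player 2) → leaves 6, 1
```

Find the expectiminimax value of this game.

6

C (Player 2): min(8, 14) = 8
D (Chance): 1/2·11 + 1/2·6 = 8.5
B (Player 1): max(8, 8.5) = 8.5
F (Player 2): min(10, 6) = 6
G (Player 2): min(6, 1) = 1
E (Player 1): max(6, 1) = 6
Root (Player 2): min(8.5, 6) = 6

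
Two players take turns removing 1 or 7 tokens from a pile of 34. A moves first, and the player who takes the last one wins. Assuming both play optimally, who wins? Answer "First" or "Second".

Mark each pile size as W (mover wins) or L (mover loses):
i:   0  1  2  3  4  5  6  7  8  9 10 11 12 13 14 15 16 17 18 19 20 21 22 23 24 25 26 27 28 29 30 31 32 33 34
     L  W  L  W  L  W  L  W  L  W  L  W  L  W  L  W  L  W  L  W  L  W  L  W  L  W  L  W  L  W  L  W  L  W  L
Position 34 is L, so the second player wins.

Second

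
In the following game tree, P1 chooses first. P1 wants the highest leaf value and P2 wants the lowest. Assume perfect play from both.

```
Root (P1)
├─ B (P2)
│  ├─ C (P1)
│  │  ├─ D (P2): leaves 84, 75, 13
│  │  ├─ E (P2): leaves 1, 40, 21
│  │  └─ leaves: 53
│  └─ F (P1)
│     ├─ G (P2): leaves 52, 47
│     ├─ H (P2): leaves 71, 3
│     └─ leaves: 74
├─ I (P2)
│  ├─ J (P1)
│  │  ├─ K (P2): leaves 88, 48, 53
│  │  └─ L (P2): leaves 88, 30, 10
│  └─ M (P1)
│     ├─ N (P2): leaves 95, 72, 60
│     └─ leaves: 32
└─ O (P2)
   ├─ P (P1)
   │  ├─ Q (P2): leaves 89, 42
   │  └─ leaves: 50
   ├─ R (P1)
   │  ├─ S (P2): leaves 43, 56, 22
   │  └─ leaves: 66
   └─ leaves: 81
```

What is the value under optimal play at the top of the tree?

D (P2): min(84, 75, 13) = 13
E (P2): min(1, 40, 21) = 1
C (P1): max(13, 1, 53) = 53
G (P2): min(52, 47) = 47
H (P2): min(71, 3) = 3
F (P1): max(47, 3, 74) = 74
B (P2): min(53, 74) = 53
K (P2): min(88, 48, 53) = 48
L (P2): min(88, 30, 10) = 10
J (P1): max(48, 10) = 48
N (P2): min(95, 72, 60) = 60
M (P1): max(60, 32) = 60
I (P2): min(48, 60) = 48
Q (P2): min(89, 42) = 42
P (P1): max(42, 50) = 50
S (P2): min(43, 56, 22) = 22
R (P1): max(22, 66) = 66
O (P2): min(50, 66, 81) = 50
Root (P1): max(53, 48, 50) = 53

53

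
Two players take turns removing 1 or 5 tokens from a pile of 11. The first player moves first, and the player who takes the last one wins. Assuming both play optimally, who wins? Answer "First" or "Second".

First

W/L table (W = player to move can force a win):
i:   0  1  2  3  4  5  6  7  8  9 10 11
     L  W  L  W  L  W  L  W  L  W  L  W
Position 11 is W, so the first player wins.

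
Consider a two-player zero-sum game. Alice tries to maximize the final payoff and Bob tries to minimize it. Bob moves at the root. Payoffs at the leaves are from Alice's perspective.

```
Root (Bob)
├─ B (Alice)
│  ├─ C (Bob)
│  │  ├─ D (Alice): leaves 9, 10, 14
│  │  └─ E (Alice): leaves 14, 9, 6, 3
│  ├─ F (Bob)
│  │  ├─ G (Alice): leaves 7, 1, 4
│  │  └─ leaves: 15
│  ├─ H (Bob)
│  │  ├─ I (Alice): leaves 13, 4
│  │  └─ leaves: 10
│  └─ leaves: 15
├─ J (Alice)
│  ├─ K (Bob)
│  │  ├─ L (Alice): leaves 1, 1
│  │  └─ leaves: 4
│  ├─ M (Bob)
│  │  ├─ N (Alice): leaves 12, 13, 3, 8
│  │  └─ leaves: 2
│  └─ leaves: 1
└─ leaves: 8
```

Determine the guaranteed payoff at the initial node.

2

D (Alice): max(9, 10, 14) = 14
E (Alice): max(14, 9, 6, 3) = 14
C (Bob): min(14, 14) = 14
G (Alice): max(7, 1, 4) = 7
F (Bob): min(7, 15) = 7
I (Alice): max(13, 4) = 13
H (Bob): min(13, 10) = 10
B (Alice): max(14, 7, 10, 15) = 15
L (Alice): max(1, 1) = 1
K (Bob): min(1, 4) = 1
N (Alice): max(12, 13, 3, 8) = 13
M (Bob): min(13, 2) = 2
J (Alice): max(1, 2, 1) = 2
Root (Bob): min(15, 2, 8) = 2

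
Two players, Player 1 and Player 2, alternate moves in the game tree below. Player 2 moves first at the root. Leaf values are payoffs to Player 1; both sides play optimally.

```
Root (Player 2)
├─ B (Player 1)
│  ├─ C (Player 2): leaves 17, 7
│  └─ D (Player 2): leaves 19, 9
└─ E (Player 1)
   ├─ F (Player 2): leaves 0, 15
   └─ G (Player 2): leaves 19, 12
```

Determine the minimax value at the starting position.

C (Player 2): min(17, 7) = 7
D (Player 2): min(19, 9) = 9
B (Player 1): max(7, 9) = 9
F (Player 2): min(0, 15) = 0
G (Player 2): min(19, 12) = 12
E (Player 1): max(0, 12) = 12
Root (Player 2): min(9, 12) = 9

9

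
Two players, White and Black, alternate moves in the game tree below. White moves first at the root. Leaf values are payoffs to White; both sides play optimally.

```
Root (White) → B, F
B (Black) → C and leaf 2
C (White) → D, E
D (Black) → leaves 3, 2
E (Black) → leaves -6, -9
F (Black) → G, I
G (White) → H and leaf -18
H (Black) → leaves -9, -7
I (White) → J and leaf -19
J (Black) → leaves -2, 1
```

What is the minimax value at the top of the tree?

2

D (Black): min(3, 2) = 2
E (Black): min(-6, -9) = -9
C (White): max(2, -9) = 2
B (Black): min(2, 2) = 2
H (Black): min(-9, -7) = -9
G (White): max(-9, -18) = -9
J (Black): min(-2, 1) = -2
I (White): max(-2, -19) = -2
F (Black): min(-9, -2) = -9
Root (White): max(2, -9) = 2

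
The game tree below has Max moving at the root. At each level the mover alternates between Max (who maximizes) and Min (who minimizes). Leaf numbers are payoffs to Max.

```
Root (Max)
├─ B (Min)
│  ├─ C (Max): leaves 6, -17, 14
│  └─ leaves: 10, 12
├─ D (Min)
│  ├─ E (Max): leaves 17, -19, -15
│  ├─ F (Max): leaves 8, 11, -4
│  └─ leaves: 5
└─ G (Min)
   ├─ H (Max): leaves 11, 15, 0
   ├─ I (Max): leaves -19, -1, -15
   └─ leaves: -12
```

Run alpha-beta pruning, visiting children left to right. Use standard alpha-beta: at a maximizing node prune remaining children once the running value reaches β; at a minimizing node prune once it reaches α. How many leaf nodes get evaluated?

C [α=-∞,β=+∞]: v=14
B [α=-∞,β=+∞]: v=10
E [α=10,β=+∞]: v=17
F [α=10,β=17]: v=11
D [α=10,β=+∞]: v=5
H [α=10,β=+∞]: v=15
I [α=10,β=15]: v=-1
G [α=10,β=+∞]: v=-1 after child 2 ≤ α → α-cutoff, skip 1
Root [α=-∞,β=+∞]: v=10
Leaves evaluated: 18 of 19.

18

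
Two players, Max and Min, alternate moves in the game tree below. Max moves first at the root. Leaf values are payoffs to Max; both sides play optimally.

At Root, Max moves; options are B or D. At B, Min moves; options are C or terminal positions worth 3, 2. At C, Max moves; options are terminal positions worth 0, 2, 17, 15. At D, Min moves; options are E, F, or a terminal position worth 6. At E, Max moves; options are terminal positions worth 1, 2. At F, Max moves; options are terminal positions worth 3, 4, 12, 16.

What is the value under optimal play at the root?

2

C (Max): max(0, 2, 17, 15) = 17
B (Min): min(17, 3, 2) = 2
E (Max): max(1, 2) = 2
F (Max): max(3, 4, 12, 16) = 16
D (Min): min(2, 16, 6) = 2
Root (Max): max(2, 2) = 2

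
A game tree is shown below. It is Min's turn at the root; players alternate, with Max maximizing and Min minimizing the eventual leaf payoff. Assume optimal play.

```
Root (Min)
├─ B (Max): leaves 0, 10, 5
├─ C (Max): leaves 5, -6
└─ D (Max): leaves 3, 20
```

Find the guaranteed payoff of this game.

5

B (Max): max(0, 10, 5) = 10
C (Max): max(5, -6) = 5
D (Max): max(3, 20) = 20
Root (Min): min(10, 5, 20) = 5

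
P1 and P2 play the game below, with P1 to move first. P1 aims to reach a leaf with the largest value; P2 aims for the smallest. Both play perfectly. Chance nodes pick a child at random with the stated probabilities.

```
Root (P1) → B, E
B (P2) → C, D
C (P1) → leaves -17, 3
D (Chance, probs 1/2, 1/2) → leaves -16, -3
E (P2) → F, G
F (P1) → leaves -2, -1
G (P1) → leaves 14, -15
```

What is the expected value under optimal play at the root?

-1

C (P1): max(-17, 3) = 3
D (Chance): 1/2·-16 + 1/2·-3 = -9.5
B (P2): min(3, -9.5) = -9.5
F (P1): max(-2, -1) = -1
G (P1): max(14, -15) = 14
E (P2): min(-1, 14) = -1
Root (P1): max(-9.5, -1) = -1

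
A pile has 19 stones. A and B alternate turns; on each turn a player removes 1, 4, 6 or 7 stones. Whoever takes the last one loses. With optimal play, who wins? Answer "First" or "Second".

Second

Positions where the player to move wins (W) vs loses (L):
i:   0  1  2  3  4  5  6  7  8  9 10 11 12 13 14 15 16 17 18 19
     W  L  W  L  W  W  L  W  W  W  W  L  W  W  L  W  L  W  W  L
Position 19 is L, so the second player wins.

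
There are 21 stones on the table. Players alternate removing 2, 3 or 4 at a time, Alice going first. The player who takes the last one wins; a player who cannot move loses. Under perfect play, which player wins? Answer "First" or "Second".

i:   0  1  2  3  4  5  6  7  8  9 10 11 12 13 14 15 16 17 18 19 20 21
     L  L  W  W  W  W  L  L  W  W  W  W  L  L  W  W  W  W  L  L  W  W
Position 21 is W, so the first player wins.

First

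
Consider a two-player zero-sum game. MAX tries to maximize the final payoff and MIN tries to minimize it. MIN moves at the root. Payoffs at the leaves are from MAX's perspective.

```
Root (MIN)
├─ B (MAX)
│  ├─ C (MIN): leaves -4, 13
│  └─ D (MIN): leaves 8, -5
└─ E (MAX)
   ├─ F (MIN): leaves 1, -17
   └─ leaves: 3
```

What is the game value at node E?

F: min(1, -17) = -17
E: max(-17, 3) = 3

3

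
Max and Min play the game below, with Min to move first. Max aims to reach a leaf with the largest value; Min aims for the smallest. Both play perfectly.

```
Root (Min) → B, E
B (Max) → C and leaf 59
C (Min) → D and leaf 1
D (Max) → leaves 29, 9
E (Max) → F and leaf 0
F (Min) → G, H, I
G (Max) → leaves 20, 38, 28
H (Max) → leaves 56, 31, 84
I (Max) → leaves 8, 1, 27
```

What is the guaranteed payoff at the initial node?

27

D (Max): max(29, 9) = 29
C (Min): min(29, 1) = 1
B (Max): max(1, 59) = 59
G (Max): max(20, 38, 28) = 38
H (Max): max(56, 31, 84) = 84
I (Max): max(8, 1, 27) = 27
F (Min): min(38, 84, 27) = 27
E (Max): max(27, 0) = 27
Root (Min): min(59, 27) = 27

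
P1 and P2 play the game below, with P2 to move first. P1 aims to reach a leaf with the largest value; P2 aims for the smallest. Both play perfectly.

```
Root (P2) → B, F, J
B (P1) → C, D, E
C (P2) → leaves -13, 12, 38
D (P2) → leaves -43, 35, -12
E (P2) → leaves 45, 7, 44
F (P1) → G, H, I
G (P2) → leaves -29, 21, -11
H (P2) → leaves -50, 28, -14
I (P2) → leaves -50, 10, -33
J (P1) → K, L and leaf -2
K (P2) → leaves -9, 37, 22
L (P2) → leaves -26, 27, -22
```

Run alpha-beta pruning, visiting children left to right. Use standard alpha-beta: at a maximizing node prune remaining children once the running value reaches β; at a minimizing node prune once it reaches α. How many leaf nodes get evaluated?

15

C [α=-∞,β=+∞]: v=-13
D [α=-13,β=+∞]: v=-43 after child 1 ≤ α → α-cutoff, skip 2
E [α=-13,β=+∞]: v=7
B [α=-∞,β=+∞]: v=7
G [α=-∞,β=7]: v=-29
H [α=-29,β=7]: v=-50 after child 1 ≤ α → α-cutoff, skip 2
I [α=-29,β=7]: v=-50 after child 1 ≤ α → α-cutoff, skip 2
F [α=-∞,β=7]: v=-29
K [α=-∞,β=-29]: v=-9
J [α=-∞,β=-29]: v=-9 after child 1 ≥ β → β-cutoff, skip 2
Root [α=-∞,β=+∞]: v=-29
Leaves evaluated: 15 of 25.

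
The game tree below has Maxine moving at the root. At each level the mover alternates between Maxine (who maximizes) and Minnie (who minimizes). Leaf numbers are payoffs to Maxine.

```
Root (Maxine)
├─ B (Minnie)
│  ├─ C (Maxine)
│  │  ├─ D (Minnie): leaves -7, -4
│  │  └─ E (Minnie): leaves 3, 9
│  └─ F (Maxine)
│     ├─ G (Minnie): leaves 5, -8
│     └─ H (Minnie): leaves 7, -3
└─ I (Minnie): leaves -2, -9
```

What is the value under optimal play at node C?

D: min(-7, -4) = -7
E: min(3, 9) = 3
C: max(-7, 3) = 3

3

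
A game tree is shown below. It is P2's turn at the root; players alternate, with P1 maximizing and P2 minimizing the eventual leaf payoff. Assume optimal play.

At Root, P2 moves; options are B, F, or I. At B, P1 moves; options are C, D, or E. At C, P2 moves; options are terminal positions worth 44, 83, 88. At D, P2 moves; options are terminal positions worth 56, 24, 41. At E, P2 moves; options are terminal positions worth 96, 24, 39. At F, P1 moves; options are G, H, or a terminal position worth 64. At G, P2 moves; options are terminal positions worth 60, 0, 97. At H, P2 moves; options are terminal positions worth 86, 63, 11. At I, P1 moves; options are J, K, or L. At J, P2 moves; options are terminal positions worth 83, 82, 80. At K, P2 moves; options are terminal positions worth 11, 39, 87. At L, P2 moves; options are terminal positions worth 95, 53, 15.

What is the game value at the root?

44

C (P2): min(44, 83, 88) = 44
D (P2): min(56, 24, 41) = 24
E (P2): min(96, 24, 39) = 24
B (P1): max(44, 24, 24) = 44
G (P2): min(60, 0, 97) = 0
H (P2): min(86, 63, 11) = 11
F (P1): max(0, 11, 64) = 64
J (P2): min(83, 82, 80) = 80
K (P2): min(11, 39, 87) = 11
L (P2): min(95, 53, 15) = 15
I (P1): max(80, 11, 15) = 80
Root (P2): min(44, 64, 80) = 44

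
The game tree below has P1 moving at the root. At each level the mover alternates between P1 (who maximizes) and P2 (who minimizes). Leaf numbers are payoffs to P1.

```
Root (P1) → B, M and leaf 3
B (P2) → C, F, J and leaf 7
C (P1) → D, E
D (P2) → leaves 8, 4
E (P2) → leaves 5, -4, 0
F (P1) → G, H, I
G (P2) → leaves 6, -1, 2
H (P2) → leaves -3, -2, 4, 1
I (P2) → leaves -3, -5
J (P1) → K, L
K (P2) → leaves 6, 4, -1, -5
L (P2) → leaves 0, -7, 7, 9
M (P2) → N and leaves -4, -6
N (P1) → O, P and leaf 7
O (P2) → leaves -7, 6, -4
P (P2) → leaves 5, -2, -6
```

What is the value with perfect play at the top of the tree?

D (P2): min(8, 4) = 4
E (P2): min(5, -4, 0) = -4
C (P1): max(4, -4) = 4
G (P2): min(6, -1, 2) = -1
H (P2): min(-3, -2, 4, 1) = -3
I (P2): min(-3, -5) = -5
F (P1): max(-1, -3, -5) = -1
K (P2): min(6, 4, -1, -5) = -5
L (P2): min(0, -7, 7, 9) = -7
J (P1): max(-5, -7) = -5
B (P2): min(4, -1, -5, 7) = -5
O (P2): min(-7, 6, -4) = -7
P (P2): min(5, -2, -6) = -6
N (P1): max(-7, -6, 7) = 7
M (P2): min(7, -4, -6) = -6
Root (P1): max(-5, -6, 3) = 3

3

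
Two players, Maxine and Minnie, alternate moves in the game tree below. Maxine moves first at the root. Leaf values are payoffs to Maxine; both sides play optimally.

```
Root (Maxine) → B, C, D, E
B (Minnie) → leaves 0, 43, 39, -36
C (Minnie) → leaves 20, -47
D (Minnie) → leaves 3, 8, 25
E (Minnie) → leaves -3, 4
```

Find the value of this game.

3

B (Minnie): min(0, 43, 39, -36) = -36
C (Minnie): min(20, -47) = -47
D (Minnie): min(3, 8, 25) = 3
E (Minnie): min(-3, 4) = -3
Root (Maxine): max(-36, -47, 3, -3) = 3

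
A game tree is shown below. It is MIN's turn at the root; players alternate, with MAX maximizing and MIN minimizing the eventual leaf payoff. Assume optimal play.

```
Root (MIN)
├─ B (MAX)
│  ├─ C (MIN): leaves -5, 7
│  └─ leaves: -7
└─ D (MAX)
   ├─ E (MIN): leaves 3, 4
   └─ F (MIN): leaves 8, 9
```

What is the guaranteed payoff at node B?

-5

C: min(-5, 7) = -5
B: max(-5, -7) = -5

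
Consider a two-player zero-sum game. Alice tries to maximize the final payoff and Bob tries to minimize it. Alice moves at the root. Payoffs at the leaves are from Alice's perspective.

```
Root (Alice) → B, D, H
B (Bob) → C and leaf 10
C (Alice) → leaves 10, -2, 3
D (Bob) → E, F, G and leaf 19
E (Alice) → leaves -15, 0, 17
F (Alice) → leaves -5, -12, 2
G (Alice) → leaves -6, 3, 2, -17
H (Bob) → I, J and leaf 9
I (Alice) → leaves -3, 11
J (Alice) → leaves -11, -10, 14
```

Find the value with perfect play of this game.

10

C (Alice): max(10, -2, 3) = 10
B (Bob): min(10, 10) = 10
E (Alice): max(-15, 0, 17) = 17
F (Alice): max(-5, -12, 2) = 2
G (Alice): max(-6, 3, 2, -17) = 3
D (Bob): min(17, 2, 3, 19) = 2
I (Alice): max(-3, 11) = 11
J (Alice): max(-11, -10, 14) = 14
H (Bob): min(11, 14, 9) = 9
Root (Alice): max(10, 2, 9) = 10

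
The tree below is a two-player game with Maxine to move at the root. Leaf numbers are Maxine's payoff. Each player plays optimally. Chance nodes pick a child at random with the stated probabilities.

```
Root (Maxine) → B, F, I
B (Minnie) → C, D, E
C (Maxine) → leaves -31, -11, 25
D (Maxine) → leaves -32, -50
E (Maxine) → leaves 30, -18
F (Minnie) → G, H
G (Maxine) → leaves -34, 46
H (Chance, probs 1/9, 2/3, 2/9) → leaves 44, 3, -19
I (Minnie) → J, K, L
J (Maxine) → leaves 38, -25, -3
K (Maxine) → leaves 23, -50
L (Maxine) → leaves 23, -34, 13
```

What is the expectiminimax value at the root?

C (Maxine): max(-31, -11, 25) = 25
D (Maxine): max(-32, -50) = -32
E (Maxine): max(30, -18) = 30
B (Minnie): min(25, -32, 30) = -32
G (Maxine): max(-34, 46) = 46
H (Chance): 1/9·44 + 2/3·3 + 2/9·-19 = 2.67
F (Minnie): min(46, 2.67) = 2.67
J (Maxine): max(38, -25, -3) = 38
K (Maxine): max(23, -50) = 23
L (Maxine): max(23, -34, 13) = 23
I (Minnie): min(38, 23, 23) = 23
Root (Maxine): max(-32, 2.67, 23) = 23

23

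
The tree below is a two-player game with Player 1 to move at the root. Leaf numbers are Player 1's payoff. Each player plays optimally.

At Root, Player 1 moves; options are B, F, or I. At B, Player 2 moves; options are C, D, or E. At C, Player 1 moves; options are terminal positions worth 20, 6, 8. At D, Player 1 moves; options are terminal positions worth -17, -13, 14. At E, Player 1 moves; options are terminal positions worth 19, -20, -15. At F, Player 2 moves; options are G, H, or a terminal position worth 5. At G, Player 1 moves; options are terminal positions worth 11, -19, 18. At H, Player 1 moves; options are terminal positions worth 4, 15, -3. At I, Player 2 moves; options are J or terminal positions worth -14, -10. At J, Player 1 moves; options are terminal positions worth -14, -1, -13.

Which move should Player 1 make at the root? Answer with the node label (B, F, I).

C (Player 1): max(20, 6, 8) = 20
D (Player 1): max(-17, -13, 14) = 14
E (Player 1): max(19, -20, -15) = 19
B (Player 2): min(20, 14, 19) = 14
G (Player 1): max(11, -19, 18) = 18
H (Player 1): max(4, 15, -3) = 15
F (Player 2): min(18, 15, 5) = 5
J (Player 1): max(-14, -1, -13) = -1
I (Player 2): min(-1, -14, -10) = -14
Root (Player 1): max(14, 5, -14) = 14
Player 1 picks the child with the highest value: B (value 14).

B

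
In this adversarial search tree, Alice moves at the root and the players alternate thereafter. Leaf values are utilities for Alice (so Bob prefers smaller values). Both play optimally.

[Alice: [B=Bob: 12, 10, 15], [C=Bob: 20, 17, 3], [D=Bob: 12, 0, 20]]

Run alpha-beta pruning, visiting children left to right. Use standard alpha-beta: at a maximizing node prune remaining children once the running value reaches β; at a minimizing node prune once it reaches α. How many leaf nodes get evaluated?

8

B [α=-∞,β=+∞]: v=10
C [α=10,β=+∞]: v=3
D [α=10,β=+∞]: v=0 after child 2 ≤ α → α-cutoff, skip 1
Root [α=-∞,β=+∞]: v=10
Leaves evaluated: 8 of 9.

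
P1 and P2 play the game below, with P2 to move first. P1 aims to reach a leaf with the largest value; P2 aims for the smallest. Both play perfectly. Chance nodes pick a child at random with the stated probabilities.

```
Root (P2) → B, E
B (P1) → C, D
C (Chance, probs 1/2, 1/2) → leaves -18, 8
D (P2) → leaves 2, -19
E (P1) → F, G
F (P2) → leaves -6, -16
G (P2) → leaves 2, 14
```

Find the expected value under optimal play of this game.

-5

C (Chance): 1/2·-18 + 1/2·8 = -5
D (P2): min(2, -19) = -19
B (P1): max(-5, -19) = -5
F (P2): min(-6, -16) = -16
G (P2): min(2, 14) = 2
E (P1): max(-16, 2) = 2
Root (P2): min(-5, 2) = -5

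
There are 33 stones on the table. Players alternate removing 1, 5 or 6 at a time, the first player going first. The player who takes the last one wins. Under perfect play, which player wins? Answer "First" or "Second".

Positions where the player to move wins (W) vs loses (L):
i:   0  1  2  3  4  5  6  7  8  9 10 11 12 13 14 15 16 17 18 19 20 21 22 23 24 25 26 27 28 29 30 31 32 33
     L  W  L  W  L  W  W  W  W  W  W  L  W  L  W  L  W  W  W  W  W  W  L  W  L  W  L  W  W  W  W  W  W  L
Position 33 is L, so the second player wins.

Second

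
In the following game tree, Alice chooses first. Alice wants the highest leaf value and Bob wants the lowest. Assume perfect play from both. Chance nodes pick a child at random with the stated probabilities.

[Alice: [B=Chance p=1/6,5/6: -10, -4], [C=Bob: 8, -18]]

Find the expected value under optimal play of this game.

B (Chance): 1/6·-10 + 5/6·-4 = -5
C (Bob): min(8, -18) = -18
Root (Alice): max(-5, -18) = -5

-5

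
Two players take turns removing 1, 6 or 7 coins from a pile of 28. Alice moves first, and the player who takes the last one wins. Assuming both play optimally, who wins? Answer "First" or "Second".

Second

i:   0  1  2  3  4  5  6  7  8  9 10 11 12 13 14 15 16 17 18 19 20 21 22 23 24 25 26 27 28
     L  W  L  W  L  W  W  W  W  W  W  W  L  W  L  W  L  W  W  W  W  W  W  W  L  W  L  W  L
Position 28 is L, so the second player wins.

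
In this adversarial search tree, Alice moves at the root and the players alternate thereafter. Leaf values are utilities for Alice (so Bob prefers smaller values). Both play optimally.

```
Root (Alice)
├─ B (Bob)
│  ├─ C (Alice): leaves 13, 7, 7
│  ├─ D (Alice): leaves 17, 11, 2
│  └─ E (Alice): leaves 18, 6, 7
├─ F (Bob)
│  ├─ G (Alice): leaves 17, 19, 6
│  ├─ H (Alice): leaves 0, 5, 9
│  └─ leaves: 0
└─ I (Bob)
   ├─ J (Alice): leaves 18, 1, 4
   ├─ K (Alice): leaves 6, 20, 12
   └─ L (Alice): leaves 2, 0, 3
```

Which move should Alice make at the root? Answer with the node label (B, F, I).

B

C (Alice): max(13, 7, 7) = 13
D (Alice): max(17, 11, 2) = 17
E (Alice): max(18, 6, 7) = 18
B (Bob): min(13, 17, 18) = 13
G (Alice): max(17, 19, 6) = 19
H (Alice): max(0, 5, 9) = 9
F (Bob): min(19, 9, 0) = 0
J (Alice): max(18, 1, 4) = 18
K (Alice): max(6, 20, 12) = 20
L (Alice): max(2, 0, 3) = 3
I (Bob): min(18, 20, 3) = 3
Root (Alice): max(13, 0, 3) = 13
Alice picks the child with the highest value: B (value 13).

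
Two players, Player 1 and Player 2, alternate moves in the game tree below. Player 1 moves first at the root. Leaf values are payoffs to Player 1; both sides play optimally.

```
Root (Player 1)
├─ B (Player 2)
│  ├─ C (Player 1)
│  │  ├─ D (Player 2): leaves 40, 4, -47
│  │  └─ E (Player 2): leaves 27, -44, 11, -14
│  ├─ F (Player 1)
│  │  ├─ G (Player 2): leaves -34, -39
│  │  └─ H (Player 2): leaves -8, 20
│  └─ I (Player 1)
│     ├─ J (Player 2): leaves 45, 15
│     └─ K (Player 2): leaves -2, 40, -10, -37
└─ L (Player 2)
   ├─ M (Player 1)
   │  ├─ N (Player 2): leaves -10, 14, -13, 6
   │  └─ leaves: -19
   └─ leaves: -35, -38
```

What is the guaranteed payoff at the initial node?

-38

D (Player 2): min(40, 4, -47) = -47
E (Player 2): min(27, -44, 11, -14) = -44
C (Player 1): max(-47, -44) = -44
G (Player 2): min(-34, -39) = -39
H (Player 2): min(-8, 20) = -8
F (Player 1): max(-39, -8) = -8
J (Player 2): min(45, 15) = 15
K (Player 2): min(-2, 40, -10, -37) = -37
I (Player 1): max(15, -37) = 15
B (Player 2): min(-44, -8, 15) = -44
N (Player 2): min(-10, 14, -13, 6) = -13
M (Player 1): max(-13, -19) = -13
L (Player 2): min(-13, -35, -38) = -38
Root (Player 1): max(-44, -38) = -38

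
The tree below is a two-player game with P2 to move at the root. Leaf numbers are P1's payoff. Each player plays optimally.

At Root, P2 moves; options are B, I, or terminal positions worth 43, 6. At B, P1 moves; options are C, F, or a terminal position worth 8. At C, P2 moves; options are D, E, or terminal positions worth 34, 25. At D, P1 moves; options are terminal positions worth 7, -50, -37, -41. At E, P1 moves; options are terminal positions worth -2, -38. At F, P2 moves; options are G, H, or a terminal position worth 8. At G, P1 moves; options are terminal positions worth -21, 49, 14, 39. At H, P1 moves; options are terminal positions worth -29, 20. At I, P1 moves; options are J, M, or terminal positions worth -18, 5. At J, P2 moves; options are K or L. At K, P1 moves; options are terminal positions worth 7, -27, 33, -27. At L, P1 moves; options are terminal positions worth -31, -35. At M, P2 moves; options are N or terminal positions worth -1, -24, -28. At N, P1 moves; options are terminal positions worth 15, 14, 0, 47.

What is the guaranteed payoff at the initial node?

D (P1): max(7, -50, -37, -41) = 7
E (P1): max(-2, -38) = -2
C (P2): min(7, -2, 34, 25) = -2
G (P1): max(-21, 49, 14, 39) = 49
H (P1): max(-29, 20) = 20
F (P2): min(49, 20, 8) = 8
B (P1): max(-2, 8, 8) = 8
K (P1): max(7, -27, 33, -27) = 33
L (P1): max(-31, -35) = -31
J (P2): min(33, -31) = -31
N (P1): max(15, 14, 0, 47) = 47
M (P2): min(47, -1, -24, -28) = -28
I (P1): max(-31, -28, -18, 5) = 5
Root (P2): min(8, 5, 43, 6) = 5

5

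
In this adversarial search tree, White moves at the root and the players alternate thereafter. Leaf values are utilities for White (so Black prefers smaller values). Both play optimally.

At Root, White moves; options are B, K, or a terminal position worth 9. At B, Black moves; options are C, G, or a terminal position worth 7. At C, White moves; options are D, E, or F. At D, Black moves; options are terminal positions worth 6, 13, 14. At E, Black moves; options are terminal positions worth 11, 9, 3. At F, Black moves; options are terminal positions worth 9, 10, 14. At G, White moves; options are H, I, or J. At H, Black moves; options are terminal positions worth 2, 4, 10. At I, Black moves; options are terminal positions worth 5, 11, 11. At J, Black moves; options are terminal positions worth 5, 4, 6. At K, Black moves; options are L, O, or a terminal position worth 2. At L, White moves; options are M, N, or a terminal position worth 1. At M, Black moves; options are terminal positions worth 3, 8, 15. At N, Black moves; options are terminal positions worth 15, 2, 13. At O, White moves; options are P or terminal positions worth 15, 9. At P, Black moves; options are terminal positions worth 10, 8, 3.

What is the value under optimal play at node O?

15

P: min(10, 8, 3) = 3
O: max(3, 15, 9) = 15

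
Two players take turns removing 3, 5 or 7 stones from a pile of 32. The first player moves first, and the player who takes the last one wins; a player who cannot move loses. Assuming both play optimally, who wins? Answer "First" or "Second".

Positions where the player to move wins (W) vs loses (L):
i:   0  1  2  3  4  5  6  7  8  9 10 11 12 13 14 15 16 17 18 19 20 21 22 23 24 25 26 27 28 29 30 31 32
     L  L  L  W  W  W  W  W  W  W  L  L  L  W  W  W  W  W  W  W  L  L  L  W  W  W  W  W  W  W  L  L  L
Position 32 is L, so the second player wins.

Second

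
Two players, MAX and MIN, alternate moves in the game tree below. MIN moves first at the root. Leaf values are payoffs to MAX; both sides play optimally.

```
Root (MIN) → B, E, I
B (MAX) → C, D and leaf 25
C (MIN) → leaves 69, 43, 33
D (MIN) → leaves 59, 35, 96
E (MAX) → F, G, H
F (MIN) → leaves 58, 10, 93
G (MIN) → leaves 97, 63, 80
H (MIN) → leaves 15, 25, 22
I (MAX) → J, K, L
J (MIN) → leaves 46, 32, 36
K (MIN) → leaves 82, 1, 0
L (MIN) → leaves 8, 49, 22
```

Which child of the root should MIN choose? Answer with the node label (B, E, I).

I

C (MIN): min(69, 43, 33) = 33
D (MIN): min(59, 35, 96) = 35
B (MAX): max(33, 35, 25) = 35
F (MIN): min(58, 10, 93) = 10
G (MIN): min(97, 63, 80) = 63
H (MIN): min(15, 25, 22) = 15
E (MAX): max(10, 63, 15) = 63
J (MIN): min(46, 32, 36) = 32
K (MIN): min(82, 1, 0) = 0
L (MIN): min(8, 49, 22) = 8
I (MAX): max(32, 0, 8) = 32
Root (MIN): min(35, 63, 32) = 32
MIN picks the child with the lowest value: I (value 32).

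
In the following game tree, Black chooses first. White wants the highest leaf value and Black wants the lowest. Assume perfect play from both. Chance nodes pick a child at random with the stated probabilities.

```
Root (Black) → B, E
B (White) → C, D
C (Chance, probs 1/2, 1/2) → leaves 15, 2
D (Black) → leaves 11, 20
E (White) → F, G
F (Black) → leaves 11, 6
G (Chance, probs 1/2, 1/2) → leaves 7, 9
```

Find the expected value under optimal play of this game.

8

C (Chance): 1/2·15 + 1/2·2 = 8.5
D (Black): min(11, 20) = 11
B (White): max(8.5, 11) = 11
F (Black): min(11, 6) = 6
G (Chance): 1/2·7 + 1/2·9 = 8
E (White): max(6, 8) = 8
Root (Black): min(11, 8) = 8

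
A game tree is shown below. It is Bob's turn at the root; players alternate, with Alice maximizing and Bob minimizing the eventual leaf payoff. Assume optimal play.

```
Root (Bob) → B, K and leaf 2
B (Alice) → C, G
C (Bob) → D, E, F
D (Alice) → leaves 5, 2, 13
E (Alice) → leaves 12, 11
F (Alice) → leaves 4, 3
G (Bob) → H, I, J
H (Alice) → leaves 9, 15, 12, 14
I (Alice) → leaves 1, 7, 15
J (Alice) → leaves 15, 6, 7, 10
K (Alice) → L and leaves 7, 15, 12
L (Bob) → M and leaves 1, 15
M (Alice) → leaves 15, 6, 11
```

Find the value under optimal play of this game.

2

D (Alice): max(5, 2, 13) = 13
E (Alice): max(12, 11) = 12
F (Alice): max(4, 3) = 4
C (Bob): min(13, 12, 4) = 4
H (Alice): max(9, 15, 12, 14) = 15
I (Alice): max(1, 7, 15) = 15
J (Alice): max(15, 6, 7, 10) = 15
G (Bob): min(15, 15, 15) = 15
B (Alice): max(4, 15) = 15
M (Alice): max(15, 6, 11) = 15
L (Bob): min(15, 1, 15) = 1
K (Alice): max(1, 7, 15, 12) = 15
Root (Bob): min(15, 15, 2) = 2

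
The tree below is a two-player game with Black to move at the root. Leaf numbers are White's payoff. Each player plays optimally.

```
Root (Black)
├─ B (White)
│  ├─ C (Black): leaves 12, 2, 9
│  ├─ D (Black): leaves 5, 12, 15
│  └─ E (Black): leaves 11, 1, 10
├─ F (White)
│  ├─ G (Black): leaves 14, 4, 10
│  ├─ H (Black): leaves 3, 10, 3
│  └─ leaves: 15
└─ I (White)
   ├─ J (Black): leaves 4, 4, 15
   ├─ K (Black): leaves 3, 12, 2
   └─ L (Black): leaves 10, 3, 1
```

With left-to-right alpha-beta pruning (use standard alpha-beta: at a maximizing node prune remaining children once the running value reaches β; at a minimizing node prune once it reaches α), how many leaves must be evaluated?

C [α=-∞,β=+∞]: v=2
D [α=2,β=+∞]: v=5
E [α=5,β=+∞]: v=1 after child 2 ≤ α → α-cutoff, skip 1
B [α=-∞,β=+∞]: v=5
G [α=-∞,β=5]: v=4
H [α=4,β=5]: v=3 after child 1 ≤ α → α-cutoff, skip 2
F [α=-∞,β=5]: v=15
J [α=-∞,β=5]: v=4
K [α=4,β=5]: v=3 after child 1 ≤ α → α-cutoff, skip 2
L [α=4,β=5]: v=3 after child 2 ≤ α → α-cutoff, skip 1
I [α=-∞,β=5]: v=4
Root [α=-∞,β=+∞]: v=4
Leaves evaluated: 19 of 25.

19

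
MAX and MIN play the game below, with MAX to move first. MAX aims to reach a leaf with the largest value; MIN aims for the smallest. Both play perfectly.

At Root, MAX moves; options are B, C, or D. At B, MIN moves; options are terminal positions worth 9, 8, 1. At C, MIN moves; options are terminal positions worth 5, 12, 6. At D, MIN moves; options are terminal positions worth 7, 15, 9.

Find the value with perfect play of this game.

B (MIN): min(9, 8, 1) = 1
C (MIN): min(5, 12, 6) = 5
D (MIN): min(7, 15, 9) = 7
Root (MAX): max(1, 5, 7) = 7

7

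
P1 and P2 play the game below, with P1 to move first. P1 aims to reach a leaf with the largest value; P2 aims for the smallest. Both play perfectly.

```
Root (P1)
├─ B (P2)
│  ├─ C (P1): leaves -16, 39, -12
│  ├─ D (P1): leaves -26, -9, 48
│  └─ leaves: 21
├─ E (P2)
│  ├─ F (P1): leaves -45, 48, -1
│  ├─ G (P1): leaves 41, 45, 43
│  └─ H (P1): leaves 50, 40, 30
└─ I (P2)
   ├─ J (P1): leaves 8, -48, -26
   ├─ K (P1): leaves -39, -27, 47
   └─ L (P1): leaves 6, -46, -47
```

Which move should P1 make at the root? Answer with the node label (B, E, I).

E

C (P1): max(-16, 39, -12) = 39
D (P1): max(-26, -9, 48) = 48
B (P2): min(39, 48, 21) = 21
F (P1): max(-45, 48, -1) = 48
G (P1): max(41, 45, 43) = 45
H (P1): max(50, 40, 30) = 50
E (P2): min(48, 45, 50) = 45
J (P1): max(8, -48, -26) = 8
K (P1): max(-39, -27, 47) = 47
L (P1): max(6, -46, -47) = 6
I (P2): min(8, 47, 6) = 6
Root (P1): max(21, 45, 6) = 45
P1 picks the child with the highest value: E (value 45).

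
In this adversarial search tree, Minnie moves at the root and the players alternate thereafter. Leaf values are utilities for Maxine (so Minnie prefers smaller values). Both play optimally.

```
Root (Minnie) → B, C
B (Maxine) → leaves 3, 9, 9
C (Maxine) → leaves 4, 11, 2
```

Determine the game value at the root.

B (Maxine): max(3, 9, 9) = 9
C (Maxine): max(4, 11, 2) = 11
Root (Minnie): min(9, 11) = 9

9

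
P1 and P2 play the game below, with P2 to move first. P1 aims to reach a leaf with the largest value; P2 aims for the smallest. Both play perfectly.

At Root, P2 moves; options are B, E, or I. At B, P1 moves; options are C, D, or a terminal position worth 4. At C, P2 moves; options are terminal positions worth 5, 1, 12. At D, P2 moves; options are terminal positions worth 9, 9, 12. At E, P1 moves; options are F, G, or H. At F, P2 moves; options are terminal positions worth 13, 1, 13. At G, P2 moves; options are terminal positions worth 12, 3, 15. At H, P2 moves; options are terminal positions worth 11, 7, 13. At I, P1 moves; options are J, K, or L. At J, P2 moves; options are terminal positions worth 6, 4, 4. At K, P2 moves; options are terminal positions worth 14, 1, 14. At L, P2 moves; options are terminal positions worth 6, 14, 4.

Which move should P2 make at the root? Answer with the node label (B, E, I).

C (P2): min(5, 1, 12) = 1
D (P2): min(9, 9, 12) = 9
B (P1): max(1, 9, 4) = 9
F (P2): min(13, 1, 13) = 1
G (P2): min(12, 3, 15) = 3
H (P2): min(11, 7, 13) = 7
E (P1): max(1, 3, 7) = 7
J (P2): min(6, 4, 4) = 4
K (P2): min(14, 1, 14) = 1
L (P2): min(6, 14, 4) = 4
I (P1): max(4, 1, 4) = 4
Root (P2): min(9, 7, 4) = 4
P2 picks the child with the lowest value: I (value 4).

I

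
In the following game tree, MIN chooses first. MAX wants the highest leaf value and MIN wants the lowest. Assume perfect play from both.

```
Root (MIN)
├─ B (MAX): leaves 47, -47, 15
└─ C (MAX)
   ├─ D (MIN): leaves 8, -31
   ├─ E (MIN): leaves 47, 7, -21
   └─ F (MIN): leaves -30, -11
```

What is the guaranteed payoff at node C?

-21

D: min(8, -31) = -31
E: min(47, 7, -21) = -21
F: min(-30, -11) = -30
C: max(-31, -21, -30) = -21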